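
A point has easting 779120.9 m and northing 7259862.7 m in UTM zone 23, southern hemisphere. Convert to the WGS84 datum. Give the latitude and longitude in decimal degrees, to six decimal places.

Zone 23S: λ₀ = -45°, k₀ = 0.9996, false easting 500000 m, false northing 10000000 m.
Meridian distance M = (N − FN)/k₀ = -2741233.8 m.
Inverse transverse Mercator on WGS84 gives φ = -24.75050004°, λ = -42.24020048°.

lat -24.750500°, lon -42.240200°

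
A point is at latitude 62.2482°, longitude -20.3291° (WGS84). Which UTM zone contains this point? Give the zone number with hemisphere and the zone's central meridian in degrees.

UTM zone = ⌊(λ + 180)/6⌋ + 1; -20.3291° ∈ [-24°, -18°) → zone 27.
Hemisphere: N (φ ≥ 0).
Central meridian λ₀ = 6×27 − 183 = -21°.

Zone 27N, central meridian -21°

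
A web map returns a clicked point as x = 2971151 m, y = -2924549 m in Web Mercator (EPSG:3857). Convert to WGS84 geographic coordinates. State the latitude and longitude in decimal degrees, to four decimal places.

lat -25.3967°, lon 26.6903°

R = 6378137 m. λ = x/R = 26.69030355°.
φ = 2·arctan(exp(y/R)) − 90° = 2·arctan(0.63221) − 90° = -25.39669595°.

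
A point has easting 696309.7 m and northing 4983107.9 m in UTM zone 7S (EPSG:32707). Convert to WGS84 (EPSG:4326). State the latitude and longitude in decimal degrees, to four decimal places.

Zone 7S: λ₀ = -141°, k₀ = 0.9996, false easting 500000 m, false northing 10000000 m.
Meridian distance M = (N − FN)/k₀ = -5018899.7 m.
Inverse transverse Mercator on WGS84 gives φ = -45.27809990°, λ = -138.49709973°.

lat -45.2781°, lon -138.4971°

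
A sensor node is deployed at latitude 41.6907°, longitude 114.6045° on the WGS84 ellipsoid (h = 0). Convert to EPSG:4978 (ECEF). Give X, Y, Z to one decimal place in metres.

X -1985965.6 m, Y 4336825.1 m, Z 4220011.9 m

WGS84: a = 6378137 m, e² = 0.006694380; N(φ) = a/√(1−e²sin²φ) = 6387602.116 m.
X = (N+h)·cosφ·cosλ = -1985965.567 m; Y = (N+h)·cosφ·sinλ = 4336825.070 m; Z = (N(1−e²)+h)·sinφ = 4220011.889 m.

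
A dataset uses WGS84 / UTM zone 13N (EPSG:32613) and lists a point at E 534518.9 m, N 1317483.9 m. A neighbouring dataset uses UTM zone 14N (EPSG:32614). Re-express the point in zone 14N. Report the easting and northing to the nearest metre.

E -119769 m, N 1323827 m

UTM 13N → geographic: φ = 11.91780030°, λ = -104.68300013°.
UTM 14N (λ₀ = -99°) forward: E = -119769.405 m, N = 1323826.974 m.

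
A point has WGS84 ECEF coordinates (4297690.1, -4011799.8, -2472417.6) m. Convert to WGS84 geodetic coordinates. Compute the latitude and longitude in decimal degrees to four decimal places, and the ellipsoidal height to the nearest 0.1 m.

λ = atan2(Y, X) = -43.02950011°; p = √(X²+Y²) = 5879173.2 m.
Bowring's method on WGS84 (a = 6378137 m, b = 6356752.314 m) gives φ = -22.94639984°, h = 2983.964 m.

lat -22.9464°, lon -43.0295°, h 2984.0 m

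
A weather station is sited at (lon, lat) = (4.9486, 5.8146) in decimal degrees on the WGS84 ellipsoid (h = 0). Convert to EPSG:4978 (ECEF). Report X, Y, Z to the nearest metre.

X 6321886 m, Y 547379 m, Z 641864 m

WGS84: a = 6378137 m, e² = 0.006694380; N(φ) = a/√(1−e²sin²φ) = 6378356.129 m.
X = (N+h)·cosφ·cosλ = 6321885.917 m; Y = (N+h)·cosφ·sinλ = 547379.028 m; Z = (N(1−e²)+h)·sinφ = 641864.190 m.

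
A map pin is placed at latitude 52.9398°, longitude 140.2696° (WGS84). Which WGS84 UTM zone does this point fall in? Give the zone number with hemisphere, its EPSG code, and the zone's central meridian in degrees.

UTM zone = ⌊(λ + 180)/6⌋ + 1; 140.2696° ∈ [138°, 144°) → zone 54.
Hemisphere: N (φ ≥ 0).
Central meridian λ₀ = 6×54 − 183 = 141°.
EPSG code: 32654.

Zone 54N (EPSG:32654), central meridian 141°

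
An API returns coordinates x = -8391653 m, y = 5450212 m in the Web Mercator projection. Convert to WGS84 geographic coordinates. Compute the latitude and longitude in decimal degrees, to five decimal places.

R = 6378137 m. λ = x/R = -75.38350149°.
φ = 2·arctan(exp(y/R)) − 90° = 2·arctan(2.35023) − 90° = 43.90150186°.

lat 43.90150°, lon -75.38350°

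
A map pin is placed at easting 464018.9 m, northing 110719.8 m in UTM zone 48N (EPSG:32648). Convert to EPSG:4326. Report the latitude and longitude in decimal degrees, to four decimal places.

Zone 48N: λ₀ = 105°, k₀ = 0.9996, false easting 500000 m.
Meridian distance M = (N − FN)/k₀ = 110764.1 m.
Inverse transverse Mercator on WGS84 gives φ = 1.00169968°, λ = 104.67659957°.

lat 1.0017°, lon 104.6766°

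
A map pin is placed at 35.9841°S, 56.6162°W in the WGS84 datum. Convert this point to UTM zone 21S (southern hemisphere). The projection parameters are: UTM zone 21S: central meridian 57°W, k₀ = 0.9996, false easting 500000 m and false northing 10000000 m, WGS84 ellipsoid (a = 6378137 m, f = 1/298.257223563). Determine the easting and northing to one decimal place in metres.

E 534598.0 m, N 6017747.0 m

Zone 21 central meridian λ₀ = 6×21 − 183 = -57°; Δλ = +0.3838°.
Transverse Mercator on WGS84 with k₀ = 0.9996 gives E = 534598.005 m, N = 6017747.000 m.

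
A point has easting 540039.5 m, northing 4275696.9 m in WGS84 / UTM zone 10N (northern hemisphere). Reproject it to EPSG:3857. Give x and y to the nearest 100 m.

x -13641100 m, y 4668700 m

Unproject from UTM 10N (λ₀ = -123°) → φ = 38.62890028°, λ = -122.54000036°.
Web Mercator (R = 6378137 m): x = -13641090.442 m, y = 4668653.268 m.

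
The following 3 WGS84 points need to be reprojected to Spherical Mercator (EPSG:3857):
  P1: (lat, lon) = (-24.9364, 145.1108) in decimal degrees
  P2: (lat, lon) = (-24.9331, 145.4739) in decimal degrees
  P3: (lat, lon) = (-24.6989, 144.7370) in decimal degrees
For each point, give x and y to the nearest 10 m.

P1: x 16153660 m, y -2867930 m; P2: x 16194080 m, y -2867530 m; P3: x 16112050 m, y -2838810 m

Web Mercator: x = R·λ, y = R·ln tan(π/4+φ/2), R = 6378137 m.
P1 (-24.9364°, 145.1108°) → (16153660.365, -2867934.817) m.
P2 (-24.9331°, 145.4739°) → (16194080.472, -2867529.701) m.
P3 (-24.6989°, 144.7370°) → (16112049.139, -2838806.345) m.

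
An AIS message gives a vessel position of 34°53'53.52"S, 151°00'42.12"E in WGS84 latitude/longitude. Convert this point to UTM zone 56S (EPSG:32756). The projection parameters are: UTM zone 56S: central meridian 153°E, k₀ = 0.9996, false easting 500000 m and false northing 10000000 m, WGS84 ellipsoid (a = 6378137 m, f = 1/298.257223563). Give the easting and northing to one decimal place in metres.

Zone 56 central meridian λ₀ = 6×56 − 183 = 153°; Δλ = -1.9883°.
Transverse Mercator on WGS84 with k₀ = 0.9996 gives E = 318327.217 m, N = 6136442.186 m.

E 318327.2 m, N 6136442.2 m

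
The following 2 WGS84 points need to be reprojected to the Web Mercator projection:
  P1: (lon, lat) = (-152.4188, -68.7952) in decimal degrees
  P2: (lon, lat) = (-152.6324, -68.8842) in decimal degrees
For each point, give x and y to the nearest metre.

P1: x -16967183 m, y -10687464 m; P2: x -16990961 m, y -10714910 m

Web Mercator: x = R·λ, y = R·ln tan(π/4+φ/2), R = 6378137 m.
P1 (-68.7952°, -152.4188°) → (-16967183.203, -10687463.939) m.
P2 (-68.8842°, -152.6324°) → (-16990961.047, -10714910.032) m.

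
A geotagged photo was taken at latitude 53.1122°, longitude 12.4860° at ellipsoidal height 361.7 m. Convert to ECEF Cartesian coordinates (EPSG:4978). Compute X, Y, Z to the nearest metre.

X 3746170 m, Y 829546 m, Z 5078338 m

WGS84: a = 6378137 m, e² = 0.006694380; N(φ) = a/√(1−e²sin²φ) = 6391837.871 m.
X = (N+h)·cosφ·cosλ = 3746169.921 m; Y = (N+h)·cosφ·sinλ = 829545.578 m; Z = (N(1−e²)+h)·sinφ = 5078337.553 m.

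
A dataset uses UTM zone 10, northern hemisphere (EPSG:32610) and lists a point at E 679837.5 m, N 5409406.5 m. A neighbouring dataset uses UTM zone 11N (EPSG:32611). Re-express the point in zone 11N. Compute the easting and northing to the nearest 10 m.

E 239360 m, N 5412590 m

UTM 10N → geographic: φ = 48.81160022°, λ = -120.55040014°.
UTM 11N (λ₀ = -117°) forward: E = 239358.755 m, N = 5412593.447 m.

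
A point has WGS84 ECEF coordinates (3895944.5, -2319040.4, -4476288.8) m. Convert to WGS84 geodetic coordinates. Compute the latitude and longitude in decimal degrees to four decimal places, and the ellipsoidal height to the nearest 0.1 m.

lat -44.8259°, lon -30.7630°, h 3747.8 m

λ = atan2(Y, X) = -30.76299988°; p = √(X²+Y²) = 4533909.1 m.
Bowring's method on WGS84 (a = 6378137 m, b = 6356752.314 m) gives φ = -44.82590036°, h = 3747.828 m.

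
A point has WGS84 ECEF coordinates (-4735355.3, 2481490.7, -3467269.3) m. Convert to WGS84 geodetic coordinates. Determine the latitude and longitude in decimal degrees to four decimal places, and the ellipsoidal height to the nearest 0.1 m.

lat -33.1415°, lon 152.3439°, h 292.3 m

λ = atan2(Y, X) = 152.34389973°; p = √(X²+Y²) = 5346156.2 m.
Bowring's method on WGS84 (a = 6378137 m, b = 6356752.314 m) gives φ = -33.14150027°, h = 292.314 m.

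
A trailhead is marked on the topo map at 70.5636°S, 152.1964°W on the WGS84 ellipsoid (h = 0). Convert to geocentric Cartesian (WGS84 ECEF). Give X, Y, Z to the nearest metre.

WGS84: a = 6378137 m, e² = 0.006694380; N(φ) = a/√(1−e²sin²φ) = 6397207.079 m.
X = (N+h)·cosφ·cosλ = -1882977.433 m; Y = (N+h)·cosφ·sinλ = -992932.581 m; Z = (N(1−e²)+h)·sinφ = -5992254.715 m.

X -1882977 m, Y -992933 m, Z -5992255 m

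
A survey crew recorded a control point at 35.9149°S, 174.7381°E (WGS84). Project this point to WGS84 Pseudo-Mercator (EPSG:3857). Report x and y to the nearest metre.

Web Mercator is spherical with R = a = 6378137 m.
x = R·λ = 6378137 × 3.049755174 = 19451756.314 m.
y = R·ln tan(π/4 + φ/2) = 6378137 × -0.672440566 = -4288918.052 m.

x 19451756 m, y -4288918 m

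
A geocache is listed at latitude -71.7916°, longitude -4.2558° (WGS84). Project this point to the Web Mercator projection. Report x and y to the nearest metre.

x -473753 m, y -11678528 m

Web Mercator is spherical with R = a = 6378137 m.
x = R·λ = 6378137 × -0.074277722 = -473753.489 m.
y = R·ln tan(π/4 + φ/2) = 6378137 × -1.831024962 = -11678528.059 m.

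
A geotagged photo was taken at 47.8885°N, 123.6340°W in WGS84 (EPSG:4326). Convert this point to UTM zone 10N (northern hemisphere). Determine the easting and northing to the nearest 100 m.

Zone 10 central meridian λ₀ = 6×10 − 183 = -123°; Δλ = -0.6340°.
Transverse Mercator on WGS84 with k₀ = 0.9996 gives E = 452604.729 m, N = 5304102.115 m.

E 452600 m, N 5304100 m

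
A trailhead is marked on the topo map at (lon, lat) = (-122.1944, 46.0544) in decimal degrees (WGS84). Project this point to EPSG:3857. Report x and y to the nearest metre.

Web Mercator is spherical with R = a = 6378137 m.
x = R·λ = 6378137 × -2.132694607 = -13602618.386 m.
y = R·ln tan(π/4 + φ/2) = 6378137 × 0.907642960 = 5789071.148 m.

x -13602618 m, y 5789071 m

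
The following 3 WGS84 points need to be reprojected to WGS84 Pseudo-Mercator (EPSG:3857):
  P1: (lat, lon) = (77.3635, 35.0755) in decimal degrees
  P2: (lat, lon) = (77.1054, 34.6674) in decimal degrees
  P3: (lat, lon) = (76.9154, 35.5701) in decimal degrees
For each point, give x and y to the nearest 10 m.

P1: x 3904590 m, y 14036490 m; P2: x 3859160 m, y 13906460 m; P3: x 3959650 m, y 13812360 m

Web Mercator: x = R·λ, y = R·ln tan(π/4+φ/2), R = 6378137 m.
P1 (77.3635°, 35.0755°) → (3904586.799, 14036491.629) m.
P2 (77.1054°, 34.6674°) → (3859157.315, 13906457.895) m.
P3 (76.9154°, 35.5701°) → (3959645.419, 13812358.669) m.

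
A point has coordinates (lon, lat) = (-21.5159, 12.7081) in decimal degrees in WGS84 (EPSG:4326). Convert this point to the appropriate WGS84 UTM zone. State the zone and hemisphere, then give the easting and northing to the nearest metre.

Zone 27N: E 443990 m, N 1404911 m

Longitude -21.5159° lies in the 6° band [-24°, -18°), giving zone 27; latitude is north of the equator, so 27N.
Zone 27 central meridian λ₀ = 6×27 − 183 = -21°; Δλ = -0.5159°.
Transverse Mercator on WGS84 with k₀ = 0.9996 gives E = 443989.752 m, N = 1404911.433 m.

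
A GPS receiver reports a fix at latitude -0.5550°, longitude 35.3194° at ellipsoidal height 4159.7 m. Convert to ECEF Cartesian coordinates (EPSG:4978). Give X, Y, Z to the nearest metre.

X 5207341 m, Y 3689650 m, Z -61408 m

WGS84: a = 6378137 m, e² = 0.006694380; N(φ) = a/√(1−e²sin²φ) = 6378139.003 m.
X = (N+h)·cosφ·cosλ = 5207340.518 m; Y = (N+h)·cosφ·sinλ = 3689650.328 m; Z = (N(1−e²)+h)·sinφ = -61408.075 m.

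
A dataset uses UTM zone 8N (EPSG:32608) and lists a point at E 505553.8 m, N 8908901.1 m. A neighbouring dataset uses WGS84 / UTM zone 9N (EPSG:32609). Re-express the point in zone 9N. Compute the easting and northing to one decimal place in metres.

E 392224.2 m, N 8914181.1 m

UTM 8N → geographic: φ = 80.24459967°, λ = -134.70640007°.
UTM 9N (λ₀ = -129°) forward: E = 392224.219 m, N = 8914181.088 m.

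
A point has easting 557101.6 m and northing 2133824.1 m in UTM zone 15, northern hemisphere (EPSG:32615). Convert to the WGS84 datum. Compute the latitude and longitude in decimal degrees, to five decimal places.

lat 19.29740°, lon -92.45650°

Zone 15N: λ₀ = -93°, k₀ = 0.9996, false easting 500000 m.
Meridian distance M = (N − FN)/k₀ = 2134678.0 m.
Inverse transverse Mercator on WGS84 gives φ = 19.29739964°, λ = -92.45649998°.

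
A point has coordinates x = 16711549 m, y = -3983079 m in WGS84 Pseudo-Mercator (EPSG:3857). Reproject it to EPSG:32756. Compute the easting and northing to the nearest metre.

E 233158 m, N 6271958 m

Web Mercator inverse (R = 6378137 m) → φ = -33.65880224°, λ = 150.12239888°.
UTM 56S forward: E = 233158.423 m, N = 6271958.490 m.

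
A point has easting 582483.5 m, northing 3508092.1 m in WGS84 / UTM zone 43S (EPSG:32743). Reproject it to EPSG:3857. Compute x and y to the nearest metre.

x 8506780 m, y -8085845 m

Unproject from UTM 43S (λ₀ = 75°) → φ = -58.55980004°, λ = 76.41770054°.
Web Mercator (R = 6378137 m): x = 8506779.512 m, y = -8085845.009 m.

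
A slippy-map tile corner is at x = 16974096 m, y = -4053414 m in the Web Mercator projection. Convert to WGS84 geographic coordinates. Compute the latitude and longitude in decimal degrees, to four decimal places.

R = 6378137 m. λ = x/R = 152.48089871°.
φ = 2·arctan(exp(y/R)) − 90° = 2·arctan(0.52966) − 90° = -34.18309658°.

lat -34.1831°, lon 152.4809°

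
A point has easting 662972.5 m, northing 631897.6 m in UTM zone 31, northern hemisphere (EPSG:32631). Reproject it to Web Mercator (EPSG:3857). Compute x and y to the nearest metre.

Unproject from UTM 31N (λ₀ = 3°) → φ = 5.71489988°, λ = 4.47169996°.
Web Mercator (R = 6378137 m): x = 497787.362 m, y = 637237.250 m.

x 497787 m, y 637237 m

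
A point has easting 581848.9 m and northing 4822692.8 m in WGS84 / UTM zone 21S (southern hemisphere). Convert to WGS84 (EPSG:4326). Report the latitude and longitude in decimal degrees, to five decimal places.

Zone 21S: λ₀ = -57°, k₀ = 0.9996, false easting 500000 m, false northing 10000000 m.
Meridian distance M = (N − FN)/k₀ = -5179379.0 m.
Inverse transverse Mercator on WGS84 gives φ = -46.74430034°, λ = -55.92850052°.

lat -46.74430°, lon -55.92850°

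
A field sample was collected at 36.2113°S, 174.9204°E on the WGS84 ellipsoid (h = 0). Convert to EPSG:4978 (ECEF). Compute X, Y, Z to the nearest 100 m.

WGS84: a = 6378137 m, e² = 0.006694380; N(φ) = a/√(1−e²sin²φ) = 6385600.890 m.
X = (N+h)·cosφ·cosλ = -5131948.180 m; Y = (N+h)·cosφ·sinλ = 456172.462 m; Z = (N(1−e²)+h)·sinφ = -3747134.475 m.

X -5131900 m, Y 456200 m, Z -3747100 m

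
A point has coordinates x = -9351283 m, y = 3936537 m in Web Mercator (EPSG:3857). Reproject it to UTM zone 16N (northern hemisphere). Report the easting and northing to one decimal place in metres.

E 778941.1 m, N 3689672.6 m

Web Mercator inverse (R = 6378137 m) → φ = 33.31009806°, λ = -84.00400445°.
UTM 16N forward: E = 778941.108 m, N = 3689672.561 m.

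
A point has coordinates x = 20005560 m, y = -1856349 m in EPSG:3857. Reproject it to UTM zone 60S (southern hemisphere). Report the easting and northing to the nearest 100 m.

E 789700 m, N 8179900 m

Web Mercator inverse (R = 6378137 m) → φ = -16.44529940°, λ = 179.71300315°.
UTM 60S forward: E = 789708.403 m, N = 8179864.241 m.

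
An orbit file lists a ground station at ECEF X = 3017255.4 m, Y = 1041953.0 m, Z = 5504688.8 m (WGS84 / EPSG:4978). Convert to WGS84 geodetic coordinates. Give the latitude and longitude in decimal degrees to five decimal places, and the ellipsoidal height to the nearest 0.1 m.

lat 60.05780°, lon 19.05140°, h 1147.9 m

λ = atan2(Y, X) = 19.05140027°; p = √(X²+Y²) = 3192099.0 m.
Bowring's method on WGS84 (a = 6378137 m, b = 6356752.314 m) gives φ = 60.05779963°, h = 1147.879 m.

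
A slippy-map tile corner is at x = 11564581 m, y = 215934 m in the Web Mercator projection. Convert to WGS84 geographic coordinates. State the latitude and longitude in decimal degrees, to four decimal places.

lat 1.9394°, lon 103.8864°

R = 6378137 m. λ = x/R = 103.88639867°.
φ = 2·arctan(exp(y/R)) − 90° = 2·arctan(1.03443) − 90° = 1.93939768°.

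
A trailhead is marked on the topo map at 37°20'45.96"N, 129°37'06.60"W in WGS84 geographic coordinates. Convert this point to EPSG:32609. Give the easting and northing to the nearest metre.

E 445218 m, N 4133447 m

Zone 9 central meridian λ₀ = 6×9 − 183 = -129°; Δλ = -0.6185°.
Transverse Mercator on WGS84 with k₀ = 0.9996 gives E = 445218.451 m, N = 4133446.864 m.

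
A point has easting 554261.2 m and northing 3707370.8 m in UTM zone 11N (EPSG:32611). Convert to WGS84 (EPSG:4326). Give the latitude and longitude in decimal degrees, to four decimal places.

lat 33.5045°, lon -116.4158°

Zone 11N: λ₀ = -117°, k₀ = 0.9996, false easting 500000 m.
Meridian distance M = (N − FN)/k₀ = 3708854.3 m.
Inverse transverse Mercator on WGS84 gives φ = 33.50449969°, λ = -116.41579998°.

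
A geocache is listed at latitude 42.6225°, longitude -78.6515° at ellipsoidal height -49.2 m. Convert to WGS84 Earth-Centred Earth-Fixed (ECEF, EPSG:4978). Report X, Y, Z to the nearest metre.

WGS84: a = 6378137 m, e² = 0.006694380; N(φ) = a/√(1−e²sin²φ) = 6387949.157 m.
X = (N+h)·cosφ·cosλ = 924929.806 m; Y = (N+h)·cosφ·sinλ = -4608515.769 m; Z = (N(1−e²)+h)·sinφ = 4296704.311 m.

X 924930 m, Y -4608516 m, Z 4296704 m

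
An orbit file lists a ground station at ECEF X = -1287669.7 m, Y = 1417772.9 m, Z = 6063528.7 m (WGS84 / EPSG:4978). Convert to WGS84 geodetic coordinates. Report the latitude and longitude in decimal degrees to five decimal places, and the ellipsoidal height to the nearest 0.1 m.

λ = atan2(Y, X) = 132.24679950°; p = √(X²+Y²) = 1915247.6 m.
Bowring's method on WGS84 (a = 6378137 m, b = 6356752.314 m) gives φ = 72.58079967°, h = 133.552 m.

lat 72.58080°, lon 132.24680°, h 133.6 m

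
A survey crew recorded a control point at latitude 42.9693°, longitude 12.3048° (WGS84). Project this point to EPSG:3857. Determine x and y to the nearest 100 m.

x 1369800 m, y 5307300 m

Web Mercator is spherical with R = a = 6378137 m.
x = R·λ = 6378137 × 0.214759274 = 1369764.070 m.
y = R·ln tan(π/4 + φ/2) = 6378137 × 0.832108210 = 5307300.161 m.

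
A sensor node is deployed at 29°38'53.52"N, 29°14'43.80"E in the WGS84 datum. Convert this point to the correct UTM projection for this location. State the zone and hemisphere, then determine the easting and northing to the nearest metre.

Zone 35N: E 717362 m, N 3281912 m

Longitude 29.2455° lies in the 6° band [24°, 30°), giving zone 35; latitude is north of the equator, so 35N.
Zone 35 central meridian λ₀ = 6×35 − 183 = 27°; Δλ = +2.2455°.
Transverse Mercator on WGS84 with k₀ = 0.9996 gives E = 717361.696 m, N = 3281911.774 m.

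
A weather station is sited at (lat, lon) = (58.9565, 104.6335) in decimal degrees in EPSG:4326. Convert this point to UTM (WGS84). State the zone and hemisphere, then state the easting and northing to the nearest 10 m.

Zone 48N: E 478920 m, N 6535270 m

Longitude 104.6335° lies in the 6° band [102°, 108°), giving zone 48; latitude is north of the equator, so 48N.
Zone 48 central meridian λ₀ = 6×48 − 183 = 105°; Δλ = -0.3665°.
Transverse Mercator on WGS84 with k₀ = 0.9996 gives E = 478917.244 m, N = 6535266.056 m.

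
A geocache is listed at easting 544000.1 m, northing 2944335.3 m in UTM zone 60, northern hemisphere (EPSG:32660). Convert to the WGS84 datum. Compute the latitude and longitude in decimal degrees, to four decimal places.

lat 26.6192°, lon 177.4420°

Zone 60N: λ₀ = 177°, k₀ = 0.9996, false easting 500000 m.
Meridian distance M = (N − FN)/k₀ = 2945513.5 m.
Inverse transverse Mercator on WGS84 gives φ = 26.61919982°, λ = 177.44199977°.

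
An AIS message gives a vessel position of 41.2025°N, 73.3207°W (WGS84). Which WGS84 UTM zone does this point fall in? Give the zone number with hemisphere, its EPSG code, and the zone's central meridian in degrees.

UTM zone = ⌊(λ + 180)/6⌋ + 1; -73.3207° ∈ [-78°, -72°) → zone 18.
Hemisphere: N (φ ≥ 0).
Central meridian λ₀ = 6×18 − 183 = -75°.
EPSG code: 32618.

Zone 18N (EPSG:32618), central meridian -75°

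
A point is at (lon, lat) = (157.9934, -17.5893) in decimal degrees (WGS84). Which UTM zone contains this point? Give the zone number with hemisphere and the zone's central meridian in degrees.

Zone 57S, central meridian 159°

UTM zone = ⌊(λ + 180)/6⌋ + 1; 157.9934° ∈ [156°, 162°) → zone 57.
Hemisphere: S (φ < 0).
Central meridian λ₀ = 6×57 − 183 = 159°.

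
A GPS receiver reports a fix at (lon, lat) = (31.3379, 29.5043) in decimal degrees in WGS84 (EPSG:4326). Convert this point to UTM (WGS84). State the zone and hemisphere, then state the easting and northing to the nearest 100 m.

Zone 36N: E 338900 m, N 3265000 m

Longitude 31.3379° lies in the 6° band [30°, 36°), giving zone 36; latitude is north of the equator, so 36N.
Zone 36 central meridian λ₀ = 6×36 − 183 = 33°; Δλ = -1.6621°.
Transverse Mercator on WGS84 with k₀ = 0.9996 gives E = 338891.889 m, N = 3265010.894 m.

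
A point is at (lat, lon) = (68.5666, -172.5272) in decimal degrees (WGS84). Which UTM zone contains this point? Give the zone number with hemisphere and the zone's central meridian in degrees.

Zone 2N, central meridian -171°

UTM zone = ⌊(λ + 180)/6⌋ + 1; -172.5272° ∈ [-174°, -168°) → zone 2.
Hemisphere: N (φ ≥ 0).
Central meridian λ₀ = 6×2 − 183 = -171°.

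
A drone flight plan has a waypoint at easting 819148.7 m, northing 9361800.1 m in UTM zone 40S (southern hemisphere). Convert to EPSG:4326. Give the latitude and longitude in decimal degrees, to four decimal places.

Zone 40S: λ₀ = 57°, k₀ = 0.9996, false easting 500000 m, false northing 10000000 m.
Meridian distance M = (N − FN)/k₀ = -638455.3 m.
Inverse transverse Mercator on WGS84 gives φ = -5.76650000°, λ = 59.88140013°.

lat -5.7665°, lon 59.8814°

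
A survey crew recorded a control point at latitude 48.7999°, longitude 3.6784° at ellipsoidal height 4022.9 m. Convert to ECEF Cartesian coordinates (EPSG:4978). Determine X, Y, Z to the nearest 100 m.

WGS84: a = 6378137 m, e² = 0.006694380; N(φ) = a/√(1−e²sin²φ) = 6390257.604 m.
X = (N+h)·cosφ·cosλ = 4203176.627 m; Y = (N+h)·cosφ·sinλ = 270216.092 m; Z = (N(1−e²)+h)·sinφ = 4778957.264 m.

X 4203200 m, Y 270200 m, Z 4779000 m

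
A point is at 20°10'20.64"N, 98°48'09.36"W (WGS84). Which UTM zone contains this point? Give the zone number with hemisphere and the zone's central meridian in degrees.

Zone 14N, central meridian -99°

UTM zone = ⌊(λ + 180)/6⌋ + 1; -98.8026° ∈ [-102°, -96°) → zone 14.
Hemisphere: N (φ ≥ 0).
Central meridian λ₀ = 6×14 − 183 = -99°.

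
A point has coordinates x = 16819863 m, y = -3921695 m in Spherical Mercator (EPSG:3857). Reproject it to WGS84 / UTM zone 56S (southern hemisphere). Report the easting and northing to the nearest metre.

Web Mercator inverse (R = 6378137 m) → φ = -33.19860332°, λ = 151.09540010°.
UTM 56S forward: E = 322466.699 m, N = 6325079.505 m.

E 322467 m, N 6325080 m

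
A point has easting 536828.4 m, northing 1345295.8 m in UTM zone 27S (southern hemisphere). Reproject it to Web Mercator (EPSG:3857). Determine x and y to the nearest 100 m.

x -2161600 m, y -14348700 m

Unproject from UTM 27S (λ₀ = -21°) → φ = -77.96269987°, λ = -19.41789995°.
Web Mercator (R = 6378137 m): x = -2161590.735 m, y = -14348743.672 m.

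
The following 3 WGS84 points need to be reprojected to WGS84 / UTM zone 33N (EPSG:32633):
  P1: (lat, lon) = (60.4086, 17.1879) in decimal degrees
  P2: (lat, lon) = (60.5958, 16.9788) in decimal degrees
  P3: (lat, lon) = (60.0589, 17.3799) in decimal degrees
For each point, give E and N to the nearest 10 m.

P1: E 620510 m, N 6698920 m; P2: E 608370 m, N 6719400 m; P3: E 632490 m, N 6660360 m

UTM zone 33N: λ₀ = 15°, k₀ = 0.9996.
P1 (60.4086°, 17.1879°) → (620513.008, 6698918.661) m.
P2 (60.5958°, 16.9788°) → (608371.126, 6719397.631) m.
P3 (60.0589°, 17.3799°) → (632490.160, 6660355.686) m.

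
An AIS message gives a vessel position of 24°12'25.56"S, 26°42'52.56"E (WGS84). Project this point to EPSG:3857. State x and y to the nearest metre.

x 2973856 m, y -2778665 m

Web Mercator is spherical with R = a = 6378137 m.
x = R·λ = 6378137 × 0.466257728 = 2973855.669 m.
y = R·ln tan(π/4 + φ/2) = 6378137 × -0.435654570 = -2778664.529 m.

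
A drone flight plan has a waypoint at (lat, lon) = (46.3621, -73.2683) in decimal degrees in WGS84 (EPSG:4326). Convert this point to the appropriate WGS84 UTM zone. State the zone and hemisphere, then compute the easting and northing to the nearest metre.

Zone 18N: E 633211 m, N 5135738 m

Longitude -73.2683° lies in the 6° band [-78°, -72°), giving zone 18; latitude is north of the equator, so 18N.
Zone 18 central meridian λ₀ = 6×18 − 183 = -75°; Δλ = +1.7317°.
Transverse Mercator on WGS84 with k₀ = 0.9996 gives E = 633211.222 m, N = 5135737.680 m.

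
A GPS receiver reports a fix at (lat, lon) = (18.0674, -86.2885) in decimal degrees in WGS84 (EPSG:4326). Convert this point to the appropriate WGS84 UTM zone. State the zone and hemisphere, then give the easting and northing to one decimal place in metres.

Zone 16N: E 575294.2 m, N 1997787.4 m

Longitude -86.2885° lies in the 6° band [-90°, -84°), giving zone 16; latitude is north of the equator, so 16N.
Zone 16 central meridian λ₀ = 6×16 − 183 = -87°; Δλ = +0.7115°.
Transverse Mercator on WGS84 with k₀ = 0.9996 gives E = 575294.161 m, N = 1997787.437 m.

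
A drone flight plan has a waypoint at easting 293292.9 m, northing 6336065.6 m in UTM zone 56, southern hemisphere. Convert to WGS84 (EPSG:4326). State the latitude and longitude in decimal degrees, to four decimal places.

Zone 56S: λ₀ = 153°, k₀ = 0.9996, false easting 500000 m, false northing 10000000 m.
Meridian distance M = (N − FN)/k₀ = -3665400.6 m.
Inverse transverse Mercator on WGS84 gives φ = -33.09439975°, λ = 150.78509958°.

lat -33.0944°, lon 150.7851°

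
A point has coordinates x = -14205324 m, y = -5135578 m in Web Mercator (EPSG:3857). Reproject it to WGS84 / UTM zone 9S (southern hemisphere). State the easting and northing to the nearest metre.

Web Mercator inverse (R = 6378137 m) → φ = -41.83019956°, λ = -127.60859665°.
UTM 9S forward: E = 615539.832 m, N = 5368140.505 m.

E 615540 m, N 5368141 m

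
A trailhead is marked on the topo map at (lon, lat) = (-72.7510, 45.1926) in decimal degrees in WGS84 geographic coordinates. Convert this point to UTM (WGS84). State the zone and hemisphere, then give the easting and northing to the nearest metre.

Zone 18N: E 676661 m, N 5006807 m

Longitude -72.7510° lies in the 6° band [-78°, -72°), giving zone 18; latitude is north of the equator, so 18N.
Zone 18 central meridian λ₀ = 6×18 − 183 = -75°; Δλ = +2.2490°.
Transverse Mercator on WGS84 with k₀ = 0.9996 gives E = 676660.510 m, N = 5006806.708 m.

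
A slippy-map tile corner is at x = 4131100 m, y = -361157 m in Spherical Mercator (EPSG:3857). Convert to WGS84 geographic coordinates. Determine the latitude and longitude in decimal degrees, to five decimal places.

R = 6378137 m. λ = x/R = 37.11030270°.
φ = 2·arctan(exp(y/R)) − 90° = 2·arctan(0.94495) − 90° = -3.24259620°.

lat -3.24260°, lon 37.11030°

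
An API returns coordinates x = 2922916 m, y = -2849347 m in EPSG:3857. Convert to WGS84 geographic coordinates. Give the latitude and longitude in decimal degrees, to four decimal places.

lat -24.7849°, lon 26.2570°

R = 6378137 m. λ = x/R = 26.25700117°.
φ = 2·arctan(exp(y/R)) − 90° = 2·arctan(0.63971) − 90° = -24.78489614°.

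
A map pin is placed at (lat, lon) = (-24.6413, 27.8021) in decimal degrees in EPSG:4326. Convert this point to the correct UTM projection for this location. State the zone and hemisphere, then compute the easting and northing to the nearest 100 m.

Longitude 27.8021° lies in the 6° band [24°, 30°), giving zone 35; latitude is south of the equator, so 35S.
Zone 35 central meridian λ₀ = 6×35 − 183 = 27°; Δλ = +0.8021°.
Transverse Mercator on WGS84 with k₀ = 0.9996 gives E = 581174.824 m, N = 7274532.728 m.

Zone 35S: E 581200 m, N 7274500 m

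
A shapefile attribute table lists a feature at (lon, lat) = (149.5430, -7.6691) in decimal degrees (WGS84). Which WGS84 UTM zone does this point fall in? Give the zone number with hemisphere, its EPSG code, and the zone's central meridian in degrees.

UTM zone = ⌊(λ + 180)/6⌋ + 1; 149.5430° ∈ [144°, 150°) → zone 55.
Hemisphere: S (φ < 0).
Central meridian λ₀ = 6×55 − 183 = 147°.
EPSG code: 32755.

Zone 55S (EPSG:32755), central meridian 147°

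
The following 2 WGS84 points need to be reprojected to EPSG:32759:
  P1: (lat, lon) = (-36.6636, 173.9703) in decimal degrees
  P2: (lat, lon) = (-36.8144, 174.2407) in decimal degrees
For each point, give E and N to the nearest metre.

P1: E 765480 m, N 5938333 m; P2: E 789088 m, N 5920815 m

UTM zone 59S: λ₀ = 171°, k₀ = 0.9996.
P1 (-36.6636°, 173.9703°) → (765479.733, 5938333.380) m.
P2 (-36.8144°, 174.2407°) → (789087.878, 5920814.528) m.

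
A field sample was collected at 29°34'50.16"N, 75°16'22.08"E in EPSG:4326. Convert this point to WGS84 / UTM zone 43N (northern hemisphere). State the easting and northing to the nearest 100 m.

E 526400 m, N 3272300 m

Zone 43 central meridian λ₀ = 6×43 − 183 = 75°; Δλ = +0.2728°.
Transverse Mercator on WGS84 with k₀ = 0.9996 gives E = 526420.909 m, N = 3272344.962 m.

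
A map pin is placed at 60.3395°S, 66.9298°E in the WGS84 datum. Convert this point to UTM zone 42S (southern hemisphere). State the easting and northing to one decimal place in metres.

E 385726.9 m, N 3308984.3 m

Zone 42 central meridian λ₀ = 6×42 − 183 = 69°; Δλ = -2.0702°.
Transverse Mercator on WGS84 with k₀ = 0.9996 gives E = 385726.867 m, N = 3308984.251 m.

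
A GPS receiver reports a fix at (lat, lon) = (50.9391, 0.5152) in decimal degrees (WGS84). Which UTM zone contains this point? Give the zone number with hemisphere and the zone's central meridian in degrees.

Zone 31N, central meridian 3°

UTM zone = ⌊(λ + 180)/6⌋ + 1; 0.5152° ∈ [0°, 6°) → zone 31.
Hemisphere: N (φ ≥ 0).
Central meridian λ₀ = 6×31 − 183 = 3°.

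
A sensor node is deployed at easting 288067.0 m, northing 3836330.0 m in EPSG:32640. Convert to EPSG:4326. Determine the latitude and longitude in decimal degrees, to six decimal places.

Zone 40N: λ₀ = 57°, k₀ = 0.9996, false easting 500000 m.
Meridian distance M = (N − FN)/k₀ = 3837865.1 m.
Inverse transverse Mercator on WGS84 gives φ = 34.64699987°, λ = 54.68760017°.

lat 34.647000°, lon 54.687600°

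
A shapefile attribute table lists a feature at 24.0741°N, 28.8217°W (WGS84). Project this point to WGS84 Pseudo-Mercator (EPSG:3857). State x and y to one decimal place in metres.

Web Mercator is spherical with R = a = 6378137 m.
x = R·λ = 6378137 × -0.503033561 = -3208416.968 m.
y = R·ln tan(π/4 + φ/2) = 6378137 × 0.433110816 = 2762440.120 m.

x -3208417.0 m, y 2762440.1 m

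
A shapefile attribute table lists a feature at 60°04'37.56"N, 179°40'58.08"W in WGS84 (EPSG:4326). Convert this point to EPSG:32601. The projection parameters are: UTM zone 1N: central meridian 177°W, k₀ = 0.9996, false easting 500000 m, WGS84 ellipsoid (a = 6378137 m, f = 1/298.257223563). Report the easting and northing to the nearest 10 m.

Zone 1 central meridian λ₀ = 6×1 − 183 = -177°; Δλ = -2.6828°.
Transverse Mercator on WGS84 with k₀ = 0.9996 gives E = 350735.354 m, N = 6663027.250 m.

E 350740 m, N 6663030 m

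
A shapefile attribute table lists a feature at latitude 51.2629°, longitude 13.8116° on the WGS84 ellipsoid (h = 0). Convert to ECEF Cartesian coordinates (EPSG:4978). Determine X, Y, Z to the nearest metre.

WGS84: a = 6378137 m, e² = 0.006694380; N(φ) = a/√(1−e²sin²φ) = 6391166.294 m.
X = (N+h)·cosφ·cosλ = 3883623.980 m; Y = (N+h)·cosφ·sinλ = 954743.291 m; Z = (N(1−e²)+h)·sinφ = 4951898.666 m.

X 3883624 m, Y 954743 m, Z 4951899 m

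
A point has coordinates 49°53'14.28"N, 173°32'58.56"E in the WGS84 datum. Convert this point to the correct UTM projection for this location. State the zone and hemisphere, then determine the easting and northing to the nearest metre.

Longitude 173.5496° lies in the 6° band [168°, 174°), giving zone 59; latitude is north of the equator, so 59N.
Zone 59 central meridian λ₀ = 6×59 − 183 = 171°; Δλ = +2.5496°.
Transverse Mercator on WGS84 with k₀ = 0.9996 gives E = 683138.949 m, N = 5529217.545 m.

Zone 59N: E 683139 m, N 5529218 m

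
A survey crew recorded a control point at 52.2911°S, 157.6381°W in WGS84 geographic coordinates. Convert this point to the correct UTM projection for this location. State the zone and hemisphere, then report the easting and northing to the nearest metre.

Zone 4S: E 592885 m, N 4205711 m

Longitude -157.6381° lies in the 6° band [-162°, -156°), giving zone 4; latitude is south of the equator, so 4S.
Zone 4 central meridian λ₀ = 6×4 − 183 = -159°; Δλ = +1.3619°.
Transverse Mercator on WGS84 with k₀ = 0.9996 gives E = 592885.322 m, N = 4205710.594 m.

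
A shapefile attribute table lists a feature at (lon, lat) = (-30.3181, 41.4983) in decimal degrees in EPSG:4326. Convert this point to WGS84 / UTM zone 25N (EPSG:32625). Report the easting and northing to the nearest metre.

Zone 25 central meridian λ₀ = 6×25 − 183 = -33°; Δλ = +2.6819°.
Transverse Mercator on WGS84 with k₀ = 0.9996 gives E = 723854.773 m, N = 4597548.258 m.

E 723855 m, N 4597548 m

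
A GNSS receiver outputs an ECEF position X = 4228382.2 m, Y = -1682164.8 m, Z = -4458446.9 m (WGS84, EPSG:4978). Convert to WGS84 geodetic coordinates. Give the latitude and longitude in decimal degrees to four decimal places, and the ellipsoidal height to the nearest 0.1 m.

lat -44.6056°, lon -21.6940°, h 3128.0 m

λ = atan2(Y, X) = -21.69400060°; p = √(X²+Y²) = 4550702.6 m.
Bowring's method on WGS84 (a = 6378137 m, b = 6356752.314 m) gives φ = -44.60560037°, h = 3128.013 m.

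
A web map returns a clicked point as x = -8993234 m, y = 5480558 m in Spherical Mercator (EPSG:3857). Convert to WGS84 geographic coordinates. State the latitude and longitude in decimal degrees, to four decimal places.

R = 6378137 m. λ = x/R = -80.78759556°.
φ = 2·arctan(exp(y/R)) − 90° = 2·arctan(2.36144) − 90° = 44.09759708°.

lat 44.0976°, lon -80.7876°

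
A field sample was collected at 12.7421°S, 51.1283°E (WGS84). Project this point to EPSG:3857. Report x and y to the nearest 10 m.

Web Mercator is spherical with R = a = 6378137 m.
x = R·λ = 6378137 × 0.892357176 = 5691576.321 m.
y = R·ln tan(π/4 + φ/2) = 6378137 × -0.224247771 = -1430283.002 m.

x 5691580 m, y -1430280 m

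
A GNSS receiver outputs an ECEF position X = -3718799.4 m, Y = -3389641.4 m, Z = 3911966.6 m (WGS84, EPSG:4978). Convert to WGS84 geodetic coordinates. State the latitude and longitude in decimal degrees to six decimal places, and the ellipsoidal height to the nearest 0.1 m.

lat 38.049700°, lon -137.651201°, h 3532.1 m

λ = atan2(Y, X) = -137.65120056°; p = √(X²+Y²) = 5031812.6 m.
Bowring's method on WGS84 (a = 6378137 m, b = 6356752.314 m) gives φ = 38.04969999°, h = 3532.125 m.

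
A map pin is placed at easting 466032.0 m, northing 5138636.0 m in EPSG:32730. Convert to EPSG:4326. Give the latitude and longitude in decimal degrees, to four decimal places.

lat -43.9046°, lon -3.4230°

Zone 30S: λ₀ = -3°, k₀ = 0.9996, false easting 500000 m, false northing 10000000 m.
Meridian distance M = (N − FN)/k₀ = -4863309.3 m.
Inverse transverse Mercator on WGS84 gives φ = -43.90459987°, λ = -3.42300056°.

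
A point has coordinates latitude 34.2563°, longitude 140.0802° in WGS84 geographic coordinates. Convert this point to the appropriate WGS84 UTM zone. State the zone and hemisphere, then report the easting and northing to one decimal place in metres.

Longitude 140.0802° lies in the 6° band [138°, 144°), giving zone 54; latitude is north of the equator, so 54N.
Zone 54 central meridian λ₀ = 6×54 − 183 = 141°; Δλ = -0.9198°.
Transverse Mercator on WGS84 with k₀ = 0.9996 gives E = 415313.080 m, N = 3790957.262 m.

Zone 54N: E 415313.1 m, N 3790957.3 m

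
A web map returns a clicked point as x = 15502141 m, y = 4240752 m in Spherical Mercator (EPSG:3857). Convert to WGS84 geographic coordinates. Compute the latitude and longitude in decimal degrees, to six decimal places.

R = 6378137 m. λ = x/R = 139.25810197°.
φ = 2·arctan(exp(y/R)) − 90° = 2·arctan(1.94427) − 90° = 35.56369964°.

lat 35.563700°, lon 139.258102°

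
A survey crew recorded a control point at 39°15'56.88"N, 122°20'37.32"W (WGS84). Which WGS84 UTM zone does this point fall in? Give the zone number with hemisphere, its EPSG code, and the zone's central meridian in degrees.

Zone 10N (EPSG:32610), central meridian -123°

UTM zone = ⌊(λ + 180)/6⌋ + 1; -122.3437° ∈ [-126°, -120°) → zone 10.
Hemisphere: N (φ ≥ 0).
Central meridian λ₀ = 6×10 − 183 = -123°.
EPSG code: 32610.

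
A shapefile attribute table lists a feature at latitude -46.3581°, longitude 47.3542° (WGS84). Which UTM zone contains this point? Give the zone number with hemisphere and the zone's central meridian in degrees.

UTM zone = ⌊(λ + 180)/6⌋ + 1; 47.3542° ∈ [42°, 48°) → zone 38.
Hemisphere: S (φ < 0).
Central meridian λ₀ = 6×38 − 183 = 45°.

Zone 38S, central meridian 45°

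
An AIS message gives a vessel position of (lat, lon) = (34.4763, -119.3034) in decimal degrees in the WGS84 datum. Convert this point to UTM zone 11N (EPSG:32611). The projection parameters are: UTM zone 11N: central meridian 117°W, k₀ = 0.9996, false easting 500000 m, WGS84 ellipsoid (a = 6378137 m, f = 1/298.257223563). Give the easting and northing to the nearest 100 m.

Zone 11 central meridian λ₀ = 6×11 − 183 = -117°; Δλ = -2.3034°.
Transverse Mercator on WGS84 with k₀ = 0.9996 gives E = 288459.948 m, N = 3817377.001 m.

E 288500 m, N 3817400 m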